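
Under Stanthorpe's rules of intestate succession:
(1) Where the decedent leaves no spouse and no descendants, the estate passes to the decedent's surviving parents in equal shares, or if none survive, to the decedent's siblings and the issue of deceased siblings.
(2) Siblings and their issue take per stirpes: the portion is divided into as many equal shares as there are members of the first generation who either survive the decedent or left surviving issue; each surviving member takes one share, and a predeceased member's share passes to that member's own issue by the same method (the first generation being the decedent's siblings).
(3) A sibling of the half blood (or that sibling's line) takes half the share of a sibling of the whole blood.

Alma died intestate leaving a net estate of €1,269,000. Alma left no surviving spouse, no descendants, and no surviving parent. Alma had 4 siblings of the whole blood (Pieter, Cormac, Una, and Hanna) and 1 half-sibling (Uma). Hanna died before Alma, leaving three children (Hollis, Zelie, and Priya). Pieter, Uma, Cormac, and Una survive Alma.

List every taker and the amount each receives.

Pieter: €282,000; Uma: €141,000; Cormac: €282,000; Una: €282,000; Hollis: €94,000; Zelie: €94,000; Priya: €94,000

The entire €1,269,000 passes to the siblings and their issue.
Counting each half-blood sibling's line as half a unit, there are 9/2 units in €1,269,000, so one unit is €282,000. Whole-blood lines (Pieter, Cormac, Una, and Hanna) take €282,000 each; half-blood lines (Uma) take €141,000 each.
Hanna's share (€282,000) is divided into 3 shares of €94,000: Hollis, Zelie, and Priya each take €94,000.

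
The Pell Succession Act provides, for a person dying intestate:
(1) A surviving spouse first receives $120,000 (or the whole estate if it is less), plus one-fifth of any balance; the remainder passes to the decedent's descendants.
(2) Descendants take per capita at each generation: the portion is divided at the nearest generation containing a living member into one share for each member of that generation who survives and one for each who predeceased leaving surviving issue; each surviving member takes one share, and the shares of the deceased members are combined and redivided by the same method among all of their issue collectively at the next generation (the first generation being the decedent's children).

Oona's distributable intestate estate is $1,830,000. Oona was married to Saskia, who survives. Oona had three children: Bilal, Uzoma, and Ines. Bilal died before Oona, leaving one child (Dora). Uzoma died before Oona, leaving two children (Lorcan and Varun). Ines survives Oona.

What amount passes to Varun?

Saskia first takes $120,000, leaving a balance of $1,710,000. Saskia then takes one-fifth of the balance ($342,000), for a total of $462,000. The remaining $1,368,000 passes to the descendants.
The descendants' portion ($1,368,000) is divided at the children's generation into 3 shares of $456,000. Ines takes $456,000. The 2 shares of the deceased (Bilal and Uzoma) are combined into a pool of $912,000.
That pool ($912,000) is divided at the grandchildren's generation equally among Dora, Lorcan, and Varun: $304,000 each.

Varun receives $304,000.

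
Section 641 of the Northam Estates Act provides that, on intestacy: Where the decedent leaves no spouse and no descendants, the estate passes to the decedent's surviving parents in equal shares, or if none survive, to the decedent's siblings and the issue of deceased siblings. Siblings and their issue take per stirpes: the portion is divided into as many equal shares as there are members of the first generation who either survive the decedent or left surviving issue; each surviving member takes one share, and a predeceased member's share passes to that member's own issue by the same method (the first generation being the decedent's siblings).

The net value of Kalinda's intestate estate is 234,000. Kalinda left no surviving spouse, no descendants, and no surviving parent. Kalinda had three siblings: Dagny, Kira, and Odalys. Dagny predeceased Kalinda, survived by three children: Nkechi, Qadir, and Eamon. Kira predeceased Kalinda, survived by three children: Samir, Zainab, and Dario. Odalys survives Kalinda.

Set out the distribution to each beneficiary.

Nkechi: 26,000; Qadir: 26,000; Eamon: 26,000; Samir: 26,000; Zainab: 26,000; Dario: 26,000; Odalys: 78,000

The entire 234,000 passes to the siblings and their issue.
That amount (234,000) is divided into 3 shares of 78,000: Odalys takes 78,000; Dagny's 78,000 share passes to Dagny's issue; Kira's 78,000 share passes to Kira's issue.
Dagny's share (78,000) is divided into 3 shares of 26,000: Nkechi, Qadir, and Eamon each take 26,000.
Kira's share (78,000) is divided into 3 shares of 26,000: Samir, Zainab, and Dario each take 26,000.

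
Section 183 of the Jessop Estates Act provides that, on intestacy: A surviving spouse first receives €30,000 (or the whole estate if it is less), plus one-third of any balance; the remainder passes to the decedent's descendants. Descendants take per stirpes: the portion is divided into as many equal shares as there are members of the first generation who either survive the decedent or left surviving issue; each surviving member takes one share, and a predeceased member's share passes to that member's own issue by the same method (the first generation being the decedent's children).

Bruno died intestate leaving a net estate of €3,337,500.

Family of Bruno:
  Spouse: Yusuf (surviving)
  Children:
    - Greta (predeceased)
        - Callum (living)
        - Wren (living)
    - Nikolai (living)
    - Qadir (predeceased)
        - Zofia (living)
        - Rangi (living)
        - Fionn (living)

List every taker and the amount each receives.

Yusuf: €1,132,500; Callum: €367,500; Wren: €367,500; Nikolai: €735,000; Zofia: €245,000; Rangi: €245,000; Fionn: €245,000

Yusuf first takes €30,000, leaving a balance of €3,307,500. Yusuf then takes one-third of the balance (€1,102,500), for a total of €1,132,500. The remaining €2,205,000 passes to the descendants.
The descendants' portion (€2,205,000) is divided into 3 shares of €735,000: Nikolai takes €735,000; Greta's €735,000 share passes to Greta's issue; Qadir's €735,000 share passes to Qadir's issue.
Greta's share (€735,000) is divided into 2 shares of €367,500: Callum and Wren each take €367,500.
Qadir's share (€735,000) is divided into 3 shares of €245,000: Zofia, Rangi, and Fionn each take €245,000.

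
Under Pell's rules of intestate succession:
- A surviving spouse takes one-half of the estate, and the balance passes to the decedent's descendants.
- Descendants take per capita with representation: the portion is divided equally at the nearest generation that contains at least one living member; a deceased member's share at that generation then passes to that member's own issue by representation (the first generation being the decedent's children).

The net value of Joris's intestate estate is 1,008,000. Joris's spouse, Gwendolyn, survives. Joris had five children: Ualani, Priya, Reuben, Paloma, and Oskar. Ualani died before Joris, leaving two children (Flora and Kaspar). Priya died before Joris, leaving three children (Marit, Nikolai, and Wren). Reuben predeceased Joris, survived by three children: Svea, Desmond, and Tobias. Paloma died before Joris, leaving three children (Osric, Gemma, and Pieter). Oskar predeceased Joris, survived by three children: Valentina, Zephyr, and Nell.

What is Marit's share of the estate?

Gwendolyn takes one-half of 1,008,000 = 504,000. The remaining 504,000 passes to the descendants.
No child survives, so the initial division is made at the grandchildren's generation.
The descendants' portion (504,000) is divided into 14 shares of 36,000: Flora, Kaspar, Marit, Nikolai, Wren, Svea, Desmond, Tobias, Osric, Gemma, Pieter, Valentina, Zephyr, and Nell each take 36,000.

Marit receives 36,000.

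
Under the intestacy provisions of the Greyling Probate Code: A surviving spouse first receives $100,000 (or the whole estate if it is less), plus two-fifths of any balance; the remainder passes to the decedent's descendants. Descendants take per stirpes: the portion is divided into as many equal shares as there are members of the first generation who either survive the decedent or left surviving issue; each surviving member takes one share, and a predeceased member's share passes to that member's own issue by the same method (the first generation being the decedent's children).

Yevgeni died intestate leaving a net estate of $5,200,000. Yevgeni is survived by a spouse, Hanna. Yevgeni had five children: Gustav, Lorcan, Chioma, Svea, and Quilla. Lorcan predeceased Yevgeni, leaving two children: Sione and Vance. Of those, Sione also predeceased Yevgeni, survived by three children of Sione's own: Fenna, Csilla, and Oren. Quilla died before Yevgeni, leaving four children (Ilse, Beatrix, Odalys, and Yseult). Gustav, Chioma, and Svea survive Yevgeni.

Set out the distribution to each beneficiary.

Hanna first takes $100,000, leaving a balance of $5,100,000. Hanna then takes two-fifths of the balance ($2,040,000), for a total of $2,140,000. The remaining $3,060,000 passes to the descendants.
The descendants' portion ($3,060,000) is divided into 5 shares of $612,000: Gustav, Chioma, and Svea each take $612,000; Lorcan's $612,000 share passes to Lorcan's issue; Quilla's $612,000 share passes to Quilla's issue.
Lorcan's share ($612,000) is divided into 2 shares of $306,000: Vance takes $306,000; Sione's $306,000 share passes to Sione's issue.
Sione's share ($306,000) is divided into 3 shares of $102,000: Fenna, Csilla, and Oren each take $102,000.
Quilla's share ($612,000) is divided into 4 shares of $153,000: Ilse, Beatrix, Odalys, and Yseult each take $153,000.

Hanna: $2,140,000; Gustav: $612,000; Fenna: $102,000; Csilla: $102,000; Oren: $102,000; Vance: $306,000; Chioma: $612,000; Svea: $612,000; Ilse: $153,000; Beatrix: $153,000; Odalys: $153,000; Yseult: $153,000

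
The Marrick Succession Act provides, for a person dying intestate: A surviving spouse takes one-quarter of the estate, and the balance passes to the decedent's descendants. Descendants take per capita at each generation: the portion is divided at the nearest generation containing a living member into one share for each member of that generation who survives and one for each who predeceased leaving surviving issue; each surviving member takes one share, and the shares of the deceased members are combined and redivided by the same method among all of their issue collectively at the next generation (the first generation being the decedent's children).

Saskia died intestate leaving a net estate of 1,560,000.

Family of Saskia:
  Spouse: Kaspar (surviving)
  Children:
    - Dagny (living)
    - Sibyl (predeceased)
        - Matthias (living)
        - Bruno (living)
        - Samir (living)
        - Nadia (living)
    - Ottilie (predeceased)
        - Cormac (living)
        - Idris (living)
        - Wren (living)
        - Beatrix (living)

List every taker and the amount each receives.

Kaspar takes one-quarter of 1,560,000 = 390,000. The remaining 1,170,000 passes to the descendants.
The descendants' portion (1,170,000) is divided at the children's generation into 3 shares of 390,000. Dagny takes 390,000. The 2 shares of the deceased (Sibyl and Ottilie) are combined into a pool of 780,000.
That pool (780,000) is divided at the grandchildren's generation equally among Matthias, Bruno, Samir, Nadia, Cormac, Idris, Wren, and Beatrix: 97,500 each.

Kaspar: 390,000; Dagny: 390,000; Matthias: 97,500; Bruno: 97,500; Samir: 97,500; Nadia: 97,500; Cormac: 97,500; Idris: 97,500; Wren: 97,500; Beatrix: 97,500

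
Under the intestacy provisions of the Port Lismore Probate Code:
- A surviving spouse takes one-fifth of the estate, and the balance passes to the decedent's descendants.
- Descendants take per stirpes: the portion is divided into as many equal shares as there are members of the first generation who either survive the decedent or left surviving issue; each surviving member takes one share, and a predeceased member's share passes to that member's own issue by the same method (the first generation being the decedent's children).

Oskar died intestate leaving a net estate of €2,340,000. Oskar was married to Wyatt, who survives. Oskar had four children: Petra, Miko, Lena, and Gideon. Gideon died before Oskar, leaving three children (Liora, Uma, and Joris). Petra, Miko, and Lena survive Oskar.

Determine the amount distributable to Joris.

Joris receives €156,000.

Wyatt takes one-fifth of €2,340,000 = €468,000. The remaining €1,872,000 passes to the descendants.
The descendants' portion (€1,872,000) is divided into 4 shares of €468,000: Petra, Miko, and Lena each take €468,000; Gideon's €468,000 share passes to Gideon's issue.
Gideon's share (€468,000) is divided into 3 shares of €156,000: Liora, Uma, and Joris each take €156,000.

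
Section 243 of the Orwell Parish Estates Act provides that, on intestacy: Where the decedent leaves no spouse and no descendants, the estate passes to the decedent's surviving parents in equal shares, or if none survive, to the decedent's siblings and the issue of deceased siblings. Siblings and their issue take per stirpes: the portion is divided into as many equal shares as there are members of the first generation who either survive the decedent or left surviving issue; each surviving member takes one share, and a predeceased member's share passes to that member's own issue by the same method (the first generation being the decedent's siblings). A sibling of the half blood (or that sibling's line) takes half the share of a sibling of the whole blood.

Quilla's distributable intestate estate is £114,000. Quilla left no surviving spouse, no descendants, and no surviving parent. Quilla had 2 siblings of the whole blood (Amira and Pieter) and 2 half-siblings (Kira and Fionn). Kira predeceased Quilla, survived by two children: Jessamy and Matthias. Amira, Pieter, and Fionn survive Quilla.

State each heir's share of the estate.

The entire £114,000 passes to the siblings and their issue.
Counting each half-blood sibling's line as half a unit, there are 3 units in £114,000, so one unit is £38,000. Whole-blood lines (Amira and Pieter) take £38,000 each; half-blood lines (Kira and Fionn) take £19,000 each.
Kira's share (£19,000) is divided into 2 shares of £9,500: Jessamy and Matthias each take £9,500.

Jessamy: £9,500; Matthias: £9,500; Amira: £38,000; Pieter: £38,000; Fionn: £19,000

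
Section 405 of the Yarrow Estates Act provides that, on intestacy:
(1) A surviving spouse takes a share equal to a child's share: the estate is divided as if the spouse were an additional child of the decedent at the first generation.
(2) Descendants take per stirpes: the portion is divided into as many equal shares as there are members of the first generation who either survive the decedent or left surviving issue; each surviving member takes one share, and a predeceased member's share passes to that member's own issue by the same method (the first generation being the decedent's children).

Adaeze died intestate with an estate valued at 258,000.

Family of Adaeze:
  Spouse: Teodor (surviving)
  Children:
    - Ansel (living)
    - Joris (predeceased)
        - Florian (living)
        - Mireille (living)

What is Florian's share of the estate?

Florian receives 43,000.

The spouse counts as an additional share at the children's level, so there are 3 primary shares of 86,000. Teodor takes one such share (86,000).
The children's combined portion (172,000) is divided into 2 shares of 86,000: Ansel takes 86,000; Joris's 86,000 share passes to Joris's issue.
Joris's share (86,000) is divided into 2 shares of 43,000: Florian and Mireille each take 43,000.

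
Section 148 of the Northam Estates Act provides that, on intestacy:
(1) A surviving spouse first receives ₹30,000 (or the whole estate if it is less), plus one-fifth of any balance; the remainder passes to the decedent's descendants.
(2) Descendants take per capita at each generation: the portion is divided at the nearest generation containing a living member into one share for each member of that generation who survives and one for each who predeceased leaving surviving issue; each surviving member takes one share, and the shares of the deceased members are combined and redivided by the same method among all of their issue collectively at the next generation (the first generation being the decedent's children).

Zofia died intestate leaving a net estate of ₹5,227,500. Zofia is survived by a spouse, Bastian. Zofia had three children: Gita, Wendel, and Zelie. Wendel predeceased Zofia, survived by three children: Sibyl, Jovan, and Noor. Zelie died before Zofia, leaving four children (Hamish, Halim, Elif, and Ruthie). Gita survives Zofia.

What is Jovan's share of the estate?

Bastian first takes ₹30,000, leaving a balance of ₹5,197,500. Bastian then takes one-fifth of the balance (₹1,039,500), for a total of ₹1,069,500. The remaining ₹4,158,000 passes to the descendants.
The descendants' portion (₹4,158,000) is divided at the children's generation into 3 shares of ₹1,386,000. Gita takes ₹1,386,000. The 2 shares of the deceased (Wendel and Zelie) are combined into a pool of ₹2,772,000.
That pool (₹2,772,000) is divided at the grandchildren's generation equally among Sibyl, Jovan, Noor, Hamish, Halim, Elif, and Ruthie: ₹396,000 each.

Jovan receives ₹396,000.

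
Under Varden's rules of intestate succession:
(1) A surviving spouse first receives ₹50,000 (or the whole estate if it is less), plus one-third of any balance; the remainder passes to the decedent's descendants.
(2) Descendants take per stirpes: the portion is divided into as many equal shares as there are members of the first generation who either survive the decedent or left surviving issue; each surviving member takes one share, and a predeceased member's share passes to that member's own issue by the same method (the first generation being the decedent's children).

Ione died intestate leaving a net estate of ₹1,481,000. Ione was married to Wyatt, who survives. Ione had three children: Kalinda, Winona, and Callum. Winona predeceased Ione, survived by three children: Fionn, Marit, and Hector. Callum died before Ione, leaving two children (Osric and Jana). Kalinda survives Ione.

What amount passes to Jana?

Jana receives ₹159,000.

Wyatt first takes ₹50,000, leaving a balance of ₹1,431,000. Wyatt then takes one-third of the balance (₹477,000), for a total of ₹527,000. The remaining ₹954,000 passes to the descendants.
The descendants' portion (₹954,000) is divided into 3 shares of ₹318,000: Kalinda takes ₹318,000; Winona's ₹318,000 share passes to Winona's issue; Callum's ₹318,000 share passes to Callum's issue.
Winona's share (₹318,000) is divided into 3 shares of ₹106,000: Fionn, Marit, and Hector each take ₹106,000.
Callum's share (₹318,000) is divided into 2 shares of ₹159,000: Osric and Jana each take ₹159,000.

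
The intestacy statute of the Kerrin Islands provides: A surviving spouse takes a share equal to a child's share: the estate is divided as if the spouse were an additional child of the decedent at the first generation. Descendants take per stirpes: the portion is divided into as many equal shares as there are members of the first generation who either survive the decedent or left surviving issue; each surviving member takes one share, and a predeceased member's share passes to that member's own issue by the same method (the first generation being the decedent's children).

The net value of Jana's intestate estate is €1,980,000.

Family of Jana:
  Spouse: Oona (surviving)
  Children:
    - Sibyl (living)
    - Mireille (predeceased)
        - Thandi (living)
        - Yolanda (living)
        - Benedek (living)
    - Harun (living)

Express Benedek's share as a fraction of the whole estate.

Benedek receives 1/12 of the estate.

The spouse counts as an additional share at the children's level, so there are 4 primary shares of €495,000. Oona takes one such share (€495,000).
The children's combined portion (€1,485,000) is divided into 3 shares of €495,000: Sibyl and Harun each take €495,000; Mireille's €495,000 share passes to Mireille's issue.
Mireille's share (€495,000) is divided into 3 shares of €165,000: Thandi, Yolanda, and Benedek each take €165,000.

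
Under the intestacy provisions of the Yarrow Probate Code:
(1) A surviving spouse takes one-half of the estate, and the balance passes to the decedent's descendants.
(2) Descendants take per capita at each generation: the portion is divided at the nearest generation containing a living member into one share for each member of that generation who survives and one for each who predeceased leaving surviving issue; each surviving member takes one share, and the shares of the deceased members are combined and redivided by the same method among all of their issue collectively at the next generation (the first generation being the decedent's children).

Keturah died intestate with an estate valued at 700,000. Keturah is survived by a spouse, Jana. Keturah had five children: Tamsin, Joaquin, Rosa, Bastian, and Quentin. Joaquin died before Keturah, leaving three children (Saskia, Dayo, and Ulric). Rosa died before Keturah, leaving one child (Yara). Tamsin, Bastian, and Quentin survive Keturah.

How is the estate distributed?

Jana: 350,000; Tamsin: 70,000; Saskia: 35,000; Dayo: 35,000; Ulric: 35,000; Yara: 35,000; Bastian: 70,000; Quentin: 70,000

Jana takes one-half of 700,000 = 350,000. The remaining 350,000 passes to the descendants.
The descendants' portion (350,000) is divided at the children's generation into 5 shares of 70,000. Tamsin, Bastian, and Quentin each take 70,000. The 2 shares of the deceased (Joaquin and Rosa) are combined into a pool of 140,000.
That pool (140,000) is divided at the grandchildren's generation equally among Saskia, Dayo, Ulric, and Yara: 35,000 each.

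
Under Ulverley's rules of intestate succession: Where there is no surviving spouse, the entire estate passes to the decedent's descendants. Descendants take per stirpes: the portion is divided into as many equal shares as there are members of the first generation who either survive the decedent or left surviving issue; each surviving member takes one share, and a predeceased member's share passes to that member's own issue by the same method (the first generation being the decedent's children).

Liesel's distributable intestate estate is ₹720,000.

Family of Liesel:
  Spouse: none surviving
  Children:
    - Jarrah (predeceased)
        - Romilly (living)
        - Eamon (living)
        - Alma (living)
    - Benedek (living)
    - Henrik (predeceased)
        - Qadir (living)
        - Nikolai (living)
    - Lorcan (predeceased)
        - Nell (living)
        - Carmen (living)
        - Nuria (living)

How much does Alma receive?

Alma receives ₹60,000.

The entire ₹720,000 passes to the descendants.
That amount (₹720,000) is divided into 4 shares of ₹180,000: Benedek takes ₹180,000; Jarrah's ₹180,000 share passes to Jarrah's issue; Henrik's ₹180,000 share passes to Henrik's issue; Lorcan's ₹180,000 share passes to Lorcan's issue.
Jarrah's share (₹180,000) is divided into 3 shares of ₹60,000: Romilly, Eamon, and Alma each take ₹60,000.
Henrik's share (₹180,000) is divided into 2 shares of ₹90,000: Qadir and Nikolai each take ₹90,000.
Lorcan's share (₹180,000) is divided into 3 shares of ₹60,000: Nell, Carmen, and Nuria each take ₹60,000.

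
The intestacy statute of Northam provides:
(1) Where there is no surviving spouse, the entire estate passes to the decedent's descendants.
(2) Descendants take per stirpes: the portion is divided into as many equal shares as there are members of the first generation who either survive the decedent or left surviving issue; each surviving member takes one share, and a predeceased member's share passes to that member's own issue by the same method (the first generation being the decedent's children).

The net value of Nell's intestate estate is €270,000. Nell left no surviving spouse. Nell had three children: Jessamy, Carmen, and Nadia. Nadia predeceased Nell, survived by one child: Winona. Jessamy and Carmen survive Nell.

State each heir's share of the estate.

Jessamy: €90,000; Carmen: €90,000; Winona: €90,000

The entire €270,000 passes to the descendants.
That amount (€270,000) is divided into 3 shares of €90,000: Jessamy and Carmen each take €90,000; Nadia's €90,000 share passes to Nadia's issue.
Nadia's share (€90,000) passes entirely to Winona.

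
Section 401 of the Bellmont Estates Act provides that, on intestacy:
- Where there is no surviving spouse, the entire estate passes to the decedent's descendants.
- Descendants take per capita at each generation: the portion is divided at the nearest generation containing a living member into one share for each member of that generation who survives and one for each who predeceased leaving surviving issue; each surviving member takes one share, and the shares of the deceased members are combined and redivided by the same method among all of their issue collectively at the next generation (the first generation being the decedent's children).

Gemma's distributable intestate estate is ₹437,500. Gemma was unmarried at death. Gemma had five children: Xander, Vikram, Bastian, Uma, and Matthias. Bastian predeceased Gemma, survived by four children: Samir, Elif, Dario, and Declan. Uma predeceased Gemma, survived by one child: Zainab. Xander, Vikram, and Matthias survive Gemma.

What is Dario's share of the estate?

The entire ₹437,500 passes to the descendants.
That amount (₹437,500) is divided at the children's generation into 5 shares of ₹87,500. Xander, Vikram, and Matthias each take ₹87,500. The 2 shares of the deceased (Bastian and Uma) are combined into a pool of ₹175,000.
That pool (₹175,000) is divided at the grandchildren's generation equally among Samir, Elif, Dario, Declan, and Zainab: ₹35,000 each.

Dario receives ₹35,000.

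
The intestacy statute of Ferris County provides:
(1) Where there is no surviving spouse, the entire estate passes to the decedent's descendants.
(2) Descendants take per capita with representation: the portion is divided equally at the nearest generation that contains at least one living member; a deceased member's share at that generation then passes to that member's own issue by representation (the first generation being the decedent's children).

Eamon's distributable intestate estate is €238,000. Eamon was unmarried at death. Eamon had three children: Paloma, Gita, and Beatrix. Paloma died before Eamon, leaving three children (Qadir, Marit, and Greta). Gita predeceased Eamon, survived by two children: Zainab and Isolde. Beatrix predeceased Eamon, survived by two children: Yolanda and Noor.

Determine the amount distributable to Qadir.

Qadir receives €34,000.

The entire €238,000 passes to the descendants.
No child survives, so the initial division is made at the grandchildren's generation.
That amount (€238,000) is divided into 7 shares of €34,000: Qadir, Marit, Greta, Zainab, Isolde, Yolanda, and Noor each take €34,000.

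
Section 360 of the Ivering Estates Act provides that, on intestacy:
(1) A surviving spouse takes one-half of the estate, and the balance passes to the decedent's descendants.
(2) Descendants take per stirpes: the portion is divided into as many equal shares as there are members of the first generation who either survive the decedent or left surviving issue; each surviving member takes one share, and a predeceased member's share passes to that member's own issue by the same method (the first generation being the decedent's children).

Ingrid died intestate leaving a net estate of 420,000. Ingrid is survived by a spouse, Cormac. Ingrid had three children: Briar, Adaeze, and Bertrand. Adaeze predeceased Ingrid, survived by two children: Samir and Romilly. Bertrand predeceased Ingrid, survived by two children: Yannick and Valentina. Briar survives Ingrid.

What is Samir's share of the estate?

Samir receives 35,000.

Cormac takes one-half of 420,000 = 210,000. The remaining 210,000 passes to the descendants.
The descendants' portion (210,000) is divided into 3 shares of 70,000: Briar takes 70,000; Adaeze's 70,000 share passes to Adaeze's issue; Bertrand's 70,000 share passes to Bertrand's issue.
Adaeze's share (70,000) is divided into 2 shares of 35,000: Samir and Romilly each take 35,000.
Bertrand's share (70,000) is divided into 2 shares of 35,000: Yannick and Valentina each take 35,000.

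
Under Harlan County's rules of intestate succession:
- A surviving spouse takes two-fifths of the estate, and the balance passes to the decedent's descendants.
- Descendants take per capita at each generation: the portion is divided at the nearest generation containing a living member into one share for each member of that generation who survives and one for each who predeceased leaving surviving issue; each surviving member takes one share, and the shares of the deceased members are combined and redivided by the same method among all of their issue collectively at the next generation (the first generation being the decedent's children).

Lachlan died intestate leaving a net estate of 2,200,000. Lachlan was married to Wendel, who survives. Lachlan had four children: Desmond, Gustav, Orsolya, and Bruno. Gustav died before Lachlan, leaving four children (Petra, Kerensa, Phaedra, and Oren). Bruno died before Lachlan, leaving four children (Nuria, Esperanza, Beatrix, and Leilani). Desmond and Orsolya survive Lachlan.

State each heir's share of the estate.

Wendel takes two-fifths of 2,200,000 = 880,000. The remaining 1,320,000 passes to the descendants.
The descendants' portion (1,320,000) is divided at the children's generation into 4 shares of 330,000. Desmond and Orsolya each take 330,000. The 2 shares of the deceased (Gustav and Bruno) are combined into a pool of 660,000.
That pool (660,000) is divided at the grandchildren's generation equally among Petra, Kerensa, Phaedra, Oren, Nuria, Esperanza, Beatrix, and Leilani: 82,500 each.

Wendel: 880,000; Desmond: 330,000; Petra: 82,500; Kerensa: 82,500; Phaedra: 82,500; Oren: 82,500; Orsolya: 330,000; Nuria: 82,500; Esperanza: 82,500; Beatrix: 82,500; Leilani: 82,500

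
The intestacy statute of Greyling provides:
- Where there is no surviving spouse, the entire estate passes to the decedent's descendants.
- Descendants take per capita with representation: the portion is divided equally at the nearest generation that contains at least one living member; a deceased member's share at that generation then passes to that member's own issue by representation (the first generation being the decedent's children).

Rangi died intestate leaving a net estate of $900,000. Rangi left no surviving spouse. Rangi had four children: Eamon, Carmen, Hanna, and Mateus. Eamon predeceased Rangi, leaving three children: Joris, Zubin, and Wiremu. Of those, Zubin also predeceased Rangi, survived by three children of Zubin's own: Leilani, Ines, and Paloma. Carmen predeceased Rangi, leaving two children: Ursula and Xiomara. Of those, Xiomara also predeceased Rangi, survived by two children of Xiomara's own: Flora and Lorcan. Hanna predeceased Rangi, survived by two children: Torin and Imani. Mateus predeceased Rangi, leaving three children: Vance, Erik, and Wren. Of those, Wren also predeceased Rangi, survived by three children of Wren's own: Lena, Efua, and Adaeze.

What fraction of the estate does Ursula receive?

The entire $900,000 passes to the descendants.
No child survives, so the initial division is made at the grandchildren's generation.
That amount ($900,000) is divided into 10 shares of $90,000: Joris, Wiremu, Ursula, Torin, Imani, Vance, and Erik each take $90,000; Zubin's $90,000 share passes to Zubin's issue; Xiomara's $90,000 share passes to Xiomara's issue; Wren's $90,000 share passes to Wren's issue.
Zubin's share ($90,000) is divided into 3 shares of $30,000: Leilani, Ines, and Paloma each take $30,000.
Xiomara's share ($90,000) is divided into 2 shares of $45,000: Flora and Lorcan each take $45,000.
Wren's share ($90,000) is divided into 3 shares of $30,000: Lena, Efua, and Adaeze each take $30,000.

Ursula receives 1/10 of the estate.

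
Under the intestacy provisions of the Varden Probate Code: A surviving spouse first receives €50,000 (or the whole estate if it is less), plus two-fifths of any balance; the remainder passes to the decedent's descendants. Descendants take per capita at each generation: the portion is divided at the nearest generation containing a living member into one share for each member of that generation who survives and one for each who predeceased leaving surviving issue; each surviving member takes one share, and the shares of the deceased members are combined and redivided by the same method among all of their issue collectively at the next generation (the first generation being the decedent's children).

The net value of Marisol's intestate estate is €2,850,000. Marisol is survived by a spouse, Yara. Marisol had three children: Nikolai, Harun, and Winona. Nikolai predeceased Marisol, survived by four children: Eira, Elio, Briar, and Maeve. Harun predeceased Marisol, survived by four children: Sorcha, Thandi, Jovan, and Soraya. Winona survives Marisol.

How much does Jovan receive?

Jovan receives €140,000.

Yara first takes €50,000, leaving a balance of €2,800,000. Yara then takes two-fifths of the balance (€1,120,000), for a total of €1,170,000. The remaining €1,680,000 passes to the descendants.
The descendants' portion (€1,680,000) is divided at the children's generation into 3 shares of €560,000. Winona takes €560,000. The 2 shares of the deceased (Nikolai and Harun) are combined into a pool of €1,120,000.
That pool (€1,120,000) is divided at the grandchildren's generation equally among Eira, Elio, Briar, Maeve, Sorcha, Thandi, Jovan, and Soraya: €140,000 each.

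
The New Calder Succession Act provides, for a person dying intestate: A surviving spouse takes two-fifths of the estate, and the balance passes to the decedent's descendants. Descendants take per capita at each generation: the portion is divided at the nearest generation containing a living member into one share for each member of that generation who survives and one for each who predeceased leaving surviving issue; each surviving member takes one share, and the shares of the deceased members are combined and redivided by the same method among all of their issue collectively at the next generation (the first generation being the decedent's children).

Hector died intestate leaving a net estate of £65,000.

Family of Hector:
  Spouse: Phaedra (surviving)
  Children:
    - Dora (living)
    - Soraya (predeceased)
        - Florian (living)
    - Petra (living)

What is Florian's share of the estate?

Phaedra takes two-fifths of £65,000 = £26,000. The remaining £39,000 passes to the descendants.
The descendants' portion (£39,000) is divided at the children's generation into 3 shares of £13,000. Dora and Petra each take £13,000. The remaining share for the deceased Soraya (£13,000) is carried to the next generation.
That pool (£13,000) passes entirely to Florian, the sole taker at the grandchildren's generation.

Florian receives £13,000.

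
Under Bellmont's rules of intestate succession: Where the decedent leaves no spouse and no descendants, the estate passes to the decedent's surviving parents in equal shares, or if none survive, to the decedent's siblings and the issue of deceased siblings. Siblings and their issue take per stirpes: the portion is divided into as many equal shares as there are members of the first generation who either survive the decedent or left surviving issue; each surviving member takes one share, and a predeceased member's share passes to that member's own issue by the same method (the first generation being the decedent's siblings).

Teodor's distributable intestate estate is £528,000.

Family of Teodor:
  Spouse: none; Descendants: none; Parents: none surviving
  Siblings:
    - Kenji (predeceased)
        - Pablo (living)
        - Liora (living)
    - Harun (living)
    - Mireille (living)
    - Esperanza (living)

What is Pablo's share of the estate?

Pablo receives £66,000.

The entire £528,000 passes to the siblings and their issue.
That amount (£528,000) is divided into 4 shares of £132,000: Harun, Mireille, and Esperanza each take £132,000; Kenji's £132,000 share passes to Kenji's issue.
Kenji's share (£132,000) is divided into 2 shares of £66,000: Pablo and Liora each take £66,000.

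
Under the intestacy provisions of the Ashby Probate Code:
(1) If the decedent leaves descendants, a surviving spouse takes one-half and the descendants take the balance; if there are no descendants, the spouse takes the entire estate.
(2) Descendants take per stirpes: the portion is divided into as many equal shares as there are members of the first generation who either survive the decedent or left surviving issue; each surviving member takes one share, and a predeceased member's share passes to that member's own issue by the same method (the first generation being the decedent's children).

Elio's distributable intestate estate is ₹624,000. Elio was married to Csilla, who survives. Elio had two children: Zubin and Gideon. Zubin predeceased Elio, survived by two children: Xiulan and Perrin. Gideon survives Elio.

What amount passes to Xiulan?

Xiulan receives ₹78,000.

Csilla takes one-half of ₹624,000 = ₹312,000. The remaining ₹312,000 passes to the descendants.
The descendants' portion (₹312,000) is divided into 2 shares of ₹156,000: Gideon takes ₹156,000; Zubin's ₹156,000 share passes to Zubin's issue.
Zubin's share (₹156,000) is divided into 2 shares of ₹78,000: Xiulan and Perrin each take ₹78,000.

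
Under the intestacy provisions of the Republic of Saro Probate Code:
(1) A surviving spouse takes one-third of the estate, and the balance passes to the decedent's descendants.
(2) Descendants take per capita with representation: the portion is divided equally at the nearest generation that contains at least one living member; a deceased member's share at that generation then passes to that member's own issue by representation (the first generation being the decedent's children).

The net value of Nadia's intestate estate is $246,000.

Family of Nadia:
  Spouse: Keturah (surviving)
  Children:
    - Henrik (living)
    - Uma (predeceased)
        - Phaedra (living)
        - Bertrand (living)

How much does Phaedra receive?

Keturah takes one-third of $246,000 = $82,000. The remaining $164,000 passes to the descendants.
The descendants' portion ($164,000) is divided into 2 shares of $82,000: Henrik takes $82,000; Uma's $82,000 share passes to Uma's issue.
Uma's share ($82,000) is divided into 2 shares of $41,000: Phaedra and Bertrand each take $41,000.

Phaedra receives $41,000.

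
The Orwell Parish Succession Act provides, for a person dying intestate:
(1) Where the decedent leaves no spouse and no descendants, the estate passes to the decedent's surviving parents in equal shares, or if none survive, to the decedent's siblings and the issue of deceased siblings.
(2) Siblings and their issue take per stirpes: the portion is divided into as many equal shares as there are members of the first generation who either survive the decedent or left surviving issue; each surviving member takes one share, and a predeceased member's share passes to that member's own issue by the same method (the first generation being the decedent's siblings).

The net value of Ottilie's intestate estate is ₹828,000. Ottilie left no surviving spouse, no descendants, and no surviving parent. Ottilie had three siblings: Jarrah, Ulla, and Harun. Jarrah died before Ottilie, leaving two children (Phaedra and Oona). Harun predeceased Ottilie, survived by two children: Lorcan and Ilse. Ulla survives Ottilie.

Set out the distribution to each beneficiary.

The entire ₹828,000 passes to the siblings and their issue.
That amount (₹828,000) is divided into 3 shares of ₹276,000: Ulla takes ₹276,000; Jarrah's ₹276,000 share passes to Jarrah's issue; Harun's ₹276,000 share passes to Harun's issue.
Jarrah's share (₹276,000) is divided into 2 shares of ₹138,000: Phaedra and Oona each take ₹138,000.
Harun's share (₹276,000) is divided into 2 shares of ₹138,000: Lorcan and Ilse each take ₹138,000.

Phaedra: ₹138,000; Oona: ₹138,000; Ulla: ₹276,000; Lorcan: ₹138,000; Ilse: ₹138,000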